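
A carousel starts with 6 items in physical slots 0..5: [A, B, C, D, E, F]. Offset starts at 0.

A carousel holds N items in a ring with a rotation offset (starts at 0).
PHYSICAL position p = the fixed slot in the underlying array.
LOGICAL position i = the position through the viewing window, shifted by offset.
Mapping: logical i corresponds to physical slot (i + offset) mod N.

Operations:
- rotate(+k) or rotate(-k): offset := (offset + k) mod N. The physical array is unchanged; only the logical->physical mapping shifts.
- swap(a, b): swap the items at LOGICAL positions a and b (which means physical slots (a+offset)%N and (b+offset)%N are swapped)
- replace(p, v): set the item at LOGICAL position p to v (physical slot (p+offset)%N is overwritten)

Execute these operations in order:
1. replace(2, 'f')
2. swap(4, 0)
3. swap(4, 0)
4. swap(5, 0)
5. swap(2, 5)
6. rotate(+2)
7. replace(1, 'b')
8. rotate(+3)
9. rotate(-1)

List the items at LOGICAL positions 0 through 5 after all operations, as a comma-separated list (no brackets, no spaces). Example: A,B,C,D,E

After op 1 (replace(2, 'f')): offset=0, physical=[A,B,f,D,E,F], logical=[A,B,f,D,E,F]
After op 2 (swap(4, 0)): offset=0, physical=[E,B,f,D,A,F], logical=[E,B,f,D,A,F]
After op 3 (swap(4, 0)): offset=0, physical=[A,B,f,D,E,F], logical=[A,B,f,D,E,F]
After op 4 (swap(5, 0)): offset=0, physical=[F,B,f,D,E,A], logical=[F,B,f,D,E,A]
After op 5 (swap(2, 5)): offset=0, physical=[F,B,A,D,E,f], logical=[F,B,A,D,E,f]
After op 6 (rotate(+2)): offset=2, physical=[F,B,A,D,E,f], logical=[A,D,E,f,F,B]
After op 7 (replace(1, 'b')): offset=2, physical=[F,B,A,b,E,f], logical=[A,b,E,f,F,B]
After op 8 (rotate(+3)): offset=5, physical=[F,B,A,b,E,f], logical=[f,F,B,A,b,E]
After op 9 (rotate(-1)): offset=4, physical=[F,B,A,b,E,f], logical=[E,f,F,B,A,b]

Answer: E,f,F,B,A,b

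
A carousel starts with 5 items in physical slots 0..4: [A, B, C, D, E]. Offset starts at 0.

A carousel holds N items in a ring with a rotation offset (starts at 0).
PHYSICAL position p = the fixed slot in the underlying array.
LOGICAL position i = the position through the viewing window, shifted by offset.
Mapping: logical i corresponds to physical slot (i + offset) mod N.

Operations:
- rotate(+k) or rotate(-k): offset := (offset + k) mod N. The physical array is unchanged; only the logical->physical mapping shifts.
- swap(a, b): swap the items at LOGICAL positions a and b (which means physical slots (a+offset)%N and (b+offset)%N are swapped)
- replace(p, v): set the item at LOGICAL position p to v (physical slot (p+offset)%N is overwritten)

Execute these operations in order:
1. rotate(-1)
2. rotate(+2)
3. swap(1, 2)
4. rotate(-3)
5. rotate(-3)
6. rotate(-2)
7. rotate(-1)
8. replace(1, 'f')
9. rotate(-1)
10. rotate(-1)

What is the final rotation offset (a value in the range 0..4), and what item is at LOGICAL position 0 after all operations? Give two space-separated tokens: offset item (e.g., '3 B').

After op 1 (rotate(-1)): offset=4, physical=[A,B,C,D,E], logical=[E,A,B,C,D]
After op 2 (rotate(+2)): offset=1, physical=[A,B,C,D,E], logical=[B,C,D,E,A]
After op 3 (swap(1, 2)): offset=1, physical=[A,B,D,C,E], logical=[B,D,C,E,A]
After op 4 (rotate(-3)): offset=3, physical=[A,B,D,C,E], logical=[C,E,A,B,D]
After op 5 (rotate(-3)): offset=0, physical=[A,B,D,C,E], logical=[A,B,D,C,E]
After op 6 (rotate(-2)): offset=3, physical=[A,B,D,C,E], logical=[C,E,A,B,D]
After op 7 (rotate(-1)): offset=2, physical=[A,B,D,C,E], logical=[D,C,E,A,B]
After op 8 (replace(1, 'f')): offset=2, physical=[A,B,D,f,E], logical=[D,f,E,A,B]
After op 9 (rotate(-1)): offset=1, physical=[A,B,D,f,E], logical=[B,D,f,E,A]
After op 10 (rotate(-1)): offset=0, physical=[A,B,D,f,E], logical=[A,B,D,f,E]

Answer: 0 A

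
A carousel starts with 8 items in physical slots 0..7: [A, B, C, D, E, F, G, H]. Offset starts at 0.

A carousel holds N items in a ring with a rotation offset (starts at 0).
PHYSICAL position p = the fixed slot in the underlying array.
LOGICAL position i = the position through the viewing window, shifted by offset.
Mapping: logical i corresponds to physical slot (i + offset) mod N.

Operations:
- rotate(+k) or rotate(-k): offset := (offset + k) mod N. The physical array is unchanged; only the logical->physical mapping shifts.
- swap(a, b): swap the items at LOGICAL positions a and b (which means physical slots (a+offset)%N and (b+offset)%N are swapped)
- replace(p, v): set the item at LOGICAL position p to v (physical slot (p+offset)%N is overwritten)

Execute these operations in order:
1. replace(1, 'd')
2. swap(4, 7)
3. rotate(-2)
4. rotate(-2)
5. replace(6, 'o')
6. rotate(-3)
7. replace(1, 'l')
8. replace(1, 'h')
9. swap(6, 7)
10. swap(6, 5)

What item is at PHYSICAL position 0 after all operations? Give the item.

Answer: E

Derivation:
After op 1 (replace(1, 'd')): offset=0, physical=[A,d,C,D,E,F,G,H], logical=[A,d,C,D,E,F,G,H]
After op 2 (swap(4, 7)): offset=0, physical=[A,d,C,D,H,F,G,E], logical=[A,d,C,D,H,F,G,E]
After op 3 (rotate(-2)): offset=6, physical=[A,d,C,D,H,F,G,E], logical=[G,E,A,d,C,D,H,F]
After op 4 (rotate(-2)): offset=4, physical=[A,d,C,D,H,F,G,E], logical=[H,F,G,E,A,d,C,D]
After op 5 (replace(6, 'o')): offset=4, physical=[A,d,o,D,H,F,G,E], logical=[H,F,G,E,A,d,o,D]
After op 6 (rotate(-3)): offset=1, physical=[A,d,o,D,H,F,G,E], logical=[d,o,D,H,F,G,E,A]
After op 7 (replace(1, 'l')): offset=1, physical=[A,d,l,D,H,F,G,E], logical=[d,l,D,H,F,G,E,A]
After op 8 (replace(1, 'h')): offset=1, physical=[A,d,h,D,H,F,G,E], logical=[d,h,D,H,F,G,E,A]
After op 9 (swap(6, 7)): offset=1, physical=[E,d,h,D,H,F,G,A], logical=[d,h,D,H,F,G,A,E]
After op 10 (swap(6, 5)): offset=1, physical=[E,d,h,D,H,F,A,G], logical=[d,h,D,H,F,A,G,E]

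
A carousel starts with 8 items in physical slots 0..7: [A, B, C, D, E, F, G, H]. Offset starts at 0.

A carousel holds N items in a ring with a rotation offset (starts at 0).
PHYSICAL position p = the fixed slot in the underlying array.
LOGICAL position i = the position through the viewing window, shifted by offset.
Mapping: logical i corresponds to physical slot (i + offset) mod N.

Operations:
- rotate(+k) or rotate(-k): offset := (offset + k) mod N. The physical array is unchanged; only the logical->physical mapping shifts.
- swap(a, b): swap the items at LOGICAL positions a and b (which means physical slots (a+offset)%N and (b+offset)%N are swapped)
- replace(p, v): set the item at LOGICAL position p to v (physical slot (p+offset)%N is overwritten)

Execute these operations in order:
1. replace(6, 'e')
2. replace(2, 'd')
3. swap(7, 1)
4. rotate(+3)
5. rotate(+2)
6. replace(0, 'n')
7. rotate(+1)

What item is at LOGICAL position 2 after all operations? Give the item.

After op 1 (replace(6, 'e')): offset=0, physical=[A,B,C,D,E,F,e,H], logical=[A,B,C,D,E,F,e,H]
After op 2 (replace(2, 'd')): offset=0, physical=[A,B,d,D,E,F,e,H], logical=[A,B,d,D,E,F,e,H]
After op 3 (swap(7, 1)): offset=0, physical=[A,H,d,D,E,F,e,B], logical=[A,H,d,D,E,F,e,B]
After op 4 (rotate(+3)): offset=3, physical=[A,H,d,D,E,F,e,B], logical=[D,E,F,e,B,A,H,d]
After op 5 (rotate(+2)): offset=5, physical=[A,H,d,D,E,F,e,B], logical=[F,e,B,A,H,d,D,E]
After op 6 (replace(0, 'n')): offset=5, physical=[A,H,d,D,E,n,e,B], logical=[n,e,B,A,H,d,D,E]
After op 7 (rotate(+1)): offset=6, physical=[A,H,d,D,E,n,e,B], logical=[e,B,A,H,d,D,E,n]

Answer: A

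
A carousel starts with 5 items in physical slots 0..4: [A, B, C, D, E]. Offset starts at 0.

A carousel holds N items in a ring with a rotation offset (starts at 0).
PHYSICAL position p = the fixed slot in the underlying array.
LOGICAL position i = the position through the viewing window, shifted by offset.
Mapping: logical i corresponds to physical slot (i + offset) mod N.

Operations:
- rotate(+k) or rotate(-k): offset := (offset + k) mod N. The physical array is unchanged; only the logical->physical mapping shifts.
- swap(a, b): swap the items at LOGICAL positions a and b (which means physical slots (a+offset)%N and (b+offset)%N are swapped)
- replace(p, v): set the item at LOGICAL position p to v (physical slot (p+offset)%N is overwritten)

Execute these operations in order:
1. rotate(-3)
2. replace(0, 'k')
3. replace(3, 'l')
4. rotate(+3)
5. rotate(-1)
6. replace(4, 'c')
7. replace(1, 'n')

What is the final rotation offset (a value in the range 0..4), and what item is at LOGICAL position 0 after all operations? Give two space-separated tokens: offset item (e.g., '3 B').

Answer: 4 E

Derivation:
After op 1 (rotate(-3)): offset=2, physical=[A,B,C,D,E], logical=[C,D,E,A,B]
After op 2 (replace(0, 'k')): offset=2, physical=[A,B,k,D,E], logical=[k,D,E,A,B]
After op 3 (replace(3, 'l')): offset=2, physical=[l,B,k,D,E], logical=[k,D,E,l,B]
After op 4 (rotate(+3)): offset=0, physical=[l,B,k,D,E], logical=[l,B,k,D,E]
After op 5 (rotate(-1)): offset=4, physical=[l,B,k,D,E], logical=[E,l,B,k,D]
After op 6 (replace(4, 'c')): offset=4, physical=[l,B,k,c,E], logical=[E,l,B,k,c]
After op 7 (replace(1, 'n')): offset=4, physical=[n,B,k,c,E], logical=[E,n,B,k,c]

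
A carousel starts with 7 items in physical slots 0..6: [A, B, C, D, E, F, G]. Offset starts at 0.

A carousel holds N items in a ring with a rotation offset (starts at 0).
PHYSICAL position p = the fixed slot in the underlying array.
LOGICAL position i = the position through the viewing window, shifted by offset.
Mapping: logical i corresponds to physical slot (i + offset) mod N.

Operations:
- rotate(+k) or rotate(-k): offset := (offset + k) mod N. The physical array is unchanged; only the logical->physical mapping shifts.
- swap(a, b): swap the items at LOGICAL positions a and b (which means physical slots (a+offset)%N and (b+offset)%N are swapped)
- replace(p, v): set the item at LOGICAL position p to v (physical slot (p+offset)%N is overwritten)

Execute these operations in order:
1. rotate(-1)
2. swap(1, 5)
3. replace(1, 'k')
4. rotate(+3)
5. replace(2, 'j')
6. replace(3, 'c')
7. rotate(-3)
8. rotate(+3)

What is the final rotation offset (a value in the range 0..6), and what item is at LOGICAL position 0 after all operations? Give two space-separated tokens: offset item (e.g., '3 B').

After op 1 (rotate(-1)): offset=6, physical=[A,B,C,D,E,F,G], logical=[G,A,B,C,D,E,F]
After op 2 (swap(1, 5)): offset=6, physical=[E,B,C,D,A,F,G], logical=[G,E,B,C,D,A,F]
After op 3 (replace(1, 'k')): offset=6, physical=[k,B,C,D,A,F,G], logical=[G,k,B,C,D,A,F]
After op 4 (rotate(+3)): offset=2, physical=[k,B,C,D,A,F,G], logical=[C,D,A,F,G,k,B]
After op 5 (replace(2, 'j')): offset=2, physical=[k,B,C,D,j,F,G], logical=[C,D,j,F,G,k,B]
After op 6 (replace(3, 'c')): offset=2, physical=[k,B,C,D,j,c,G], logical=[C,D,j,c,G,k,B]
After op 7 (rotate(-3)): offset=6, physical=[k,B,C,D,j,c,G], logical=[G,k,B,C,D,j,c]
After op 8 (rotate(+3)): offset=2, physical=[k,B,C,D,j,c,G], logical=[C,D,j,c,G,k,B]

Answer: 2 C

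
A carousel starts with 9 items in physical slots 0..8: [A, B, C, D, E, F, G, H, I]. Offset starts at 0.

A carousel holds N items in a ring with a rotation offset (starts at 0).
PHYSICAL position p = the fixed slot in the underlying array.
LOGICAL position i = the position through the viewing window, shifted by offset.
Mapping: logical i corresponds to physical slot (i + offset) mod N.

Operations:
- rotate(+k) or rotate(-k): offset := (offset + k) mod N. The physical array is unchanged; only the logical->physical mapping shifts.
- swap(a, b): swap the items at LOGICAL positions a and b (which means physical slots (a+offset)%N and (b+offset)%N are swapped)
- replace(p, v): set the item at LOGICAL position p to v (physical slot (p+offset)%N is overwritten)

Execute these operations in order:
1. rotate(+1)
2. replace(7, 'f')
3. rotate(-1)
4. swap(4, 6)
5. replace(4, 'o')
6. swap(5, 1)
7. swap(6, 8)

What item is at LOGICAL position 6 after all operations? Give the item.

After op 1 (rotate(+1)): offset=1, physical=[A,B,C,D,E,F,G,H,I], logical=[B,C,D,E,F,G,H,I,A]
After op 2 (replace(7, 'f')): offset=1, physical=[A,B,C,D,E,F,G,H,f], logical=[B,C,D,E,F,G,H,f,A]
After op 3 (rotate(-1)): offset=0, physical=[A,B,C,D,E,F,G,H,f], logical=[A,B,C,D,E,F,G,H,f]
After op 4 (swap(4, 6)): offset=0, physical=[A,B,C,D,G,F,E,H,f], logical=[A,B,C,D,G,F,E,H,f]
After op 5 (replace(4, 'o')): offset=0, physical=[A,B,C,D,o,F,E,H,f], logical=[A,B,C,D,o,F,E,H,f]
After op 6 (swap(5, 1)): offset=0, physical=[A,F,C,D,o,B,E,H,f], logical=[A,F,C,D,o,B,E,H,f]
After op 7 (swap(6, 8)): offset=0, physical=[A,F,C,D,o,B,f,H,E], logical=[A,F,C,D,o,B,f,H,E]

Answer: f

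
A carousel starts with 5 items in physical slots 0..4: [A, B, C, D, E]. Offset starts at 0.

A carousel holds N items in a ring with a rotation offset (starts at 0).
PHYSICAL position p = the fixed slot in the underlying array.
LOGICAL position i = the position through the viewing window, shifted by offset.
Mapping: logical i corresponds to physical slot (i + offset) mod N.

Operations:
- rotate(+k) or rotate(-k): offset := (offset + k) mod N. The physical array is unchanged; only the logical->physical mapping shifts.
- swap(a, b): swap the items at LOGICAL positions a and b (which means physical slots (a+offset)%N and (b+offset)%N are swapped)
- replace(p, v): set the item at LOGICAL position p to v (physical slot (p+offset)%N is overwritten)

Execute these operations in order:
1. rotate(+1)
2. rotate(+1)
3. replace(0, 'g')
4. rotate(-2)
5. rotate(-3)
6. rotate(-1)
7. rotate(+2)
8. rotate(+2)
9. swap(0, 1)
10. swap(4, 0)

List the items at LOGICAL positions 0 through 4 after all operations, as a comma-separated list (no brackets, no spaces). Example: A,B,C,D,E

Answer: E,A,g,D,B

Derivation:
After op 1 (rotate(+1)): offset=1, physical=[A,B,C,D,E], logical=[B,C,D,E,A]
After op 2 (rotate(+1)): offset=2, physical=[A,B,C,D,E], logical=[C,D,E,A,B]
After op 3 (replace(0, 'g')): offset=2, physical=[A,B,g,D,E], logical=[g,D,E,A,B]
After op 4 (rotate(-2)): offset=0, physical=[A,B,g,D,E], logical=[A,B,g,D,E]
After op 5 (rotate(-3)): offset=2, physical=[A,B,g,D,E], logical=[g,D,E,A,B]
After op 6 (rotate(-1)): offset=1, physical=[A,B,g,D,E], logical=[B,g,D,E,A]
After op 7 (rotate(+2)): offset=3, physical=[A,B,g,D,E], logical=[D,E,A,B,g]
After op 8 (rotate(+2)): offset=0, physical=[A,B,g,D,E], logical=[A,B,g,D,E]
After op 9 (swap(0, 1)): offset=0, physical=[B,A,g,D,E], logical=[B,A,g,D,E]
After op 10 (swap(4, 0)): offset=0, physical=[E,A,g,D,B], logical=[E,A,g,D,B]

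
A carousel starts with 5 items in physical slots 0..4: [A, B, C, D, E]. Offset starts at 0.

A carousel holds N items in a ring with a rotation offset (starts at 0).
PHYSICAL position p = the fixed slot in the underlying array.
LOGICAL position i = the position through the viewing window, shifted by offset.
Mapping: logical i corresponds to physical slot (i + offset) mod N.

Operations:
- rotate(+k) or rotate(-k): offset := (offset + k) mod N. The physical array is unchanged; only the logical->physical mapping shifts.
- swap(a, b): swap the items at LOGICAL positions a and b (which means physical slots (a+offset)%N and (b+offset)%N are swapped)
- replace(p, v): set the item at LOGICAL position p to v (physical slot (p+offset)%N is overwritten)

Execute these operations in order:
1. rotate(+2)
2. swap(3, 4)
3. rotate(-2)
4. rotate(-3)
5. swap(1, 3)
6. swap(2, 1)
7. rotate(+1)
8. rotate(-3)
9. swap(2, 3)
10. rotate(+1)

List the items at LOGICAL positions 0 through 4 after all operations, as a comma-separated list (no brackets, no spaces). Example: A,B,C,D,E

After op 1 (rotate(+2)): offset=2, physical=[A,B,C,D,E], logical=[C,D,E,A,B]
After op 2 (swap(3, 4)): offset=2, physical=[B,A,C,D,E], logical=[C,D,E,B,A]
After op 3 (rotate(-2)): offset=0, physical=[B,A,C,D,E], logical=[B,A,C,D,E]
After op 4 (rotate(-3)): offset=2, physical=[B,A,C,D,E], logical=[C,D,E,B,A]
After op 5 (swap(1, 3)): offset=2, physical=[D,A,C,B,E], logical=[C,B,E,D,A]
After op 6 (swap(2, 1)): offset=2, physical=[D,A,C,E,B], logical=[C,E,B,D,A]
After op 7 (rotate(+1)): offset=3, physical=[D,A,C,E,B], logical=[E,B,D,A,C]
After op 8 (rotate(-3)): offset=0, physical=[D,A,C,E,B], logical=[D,A,C,E,B]
After op 9 (swap(2, 3)): offset=0, physical=[D,A,E,C,B], logical=[D,A,E,C,B]
After op 10 (rotate(+1)): offset=1, physical=[D,A,E,C,B], logical=[A,E,C,B,D]

Answer: A,E,C,B,D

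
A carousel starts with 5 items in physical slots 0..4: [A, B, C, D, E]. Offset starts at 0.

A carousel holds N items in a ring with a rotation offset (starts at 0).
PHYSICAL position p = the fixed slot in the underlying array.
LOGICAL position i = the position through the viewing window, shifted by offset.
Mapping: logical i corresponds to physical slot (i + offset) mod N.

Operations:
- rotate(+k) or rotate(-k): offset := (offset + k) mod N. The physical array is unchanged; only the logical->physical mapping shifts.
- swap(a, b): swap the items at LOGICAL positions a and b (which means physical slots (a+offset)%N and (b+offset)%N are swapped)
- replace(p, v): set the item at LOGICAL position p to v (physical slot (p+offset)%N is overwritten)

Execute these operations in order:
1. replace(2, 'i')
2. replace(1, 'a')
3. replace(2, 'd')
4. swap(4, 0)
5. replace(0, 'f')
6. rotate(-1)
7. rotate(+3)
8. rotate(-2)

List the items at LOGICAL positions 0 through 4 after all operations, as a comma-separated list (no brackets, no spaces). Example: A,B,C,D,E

Answer: f,a,d,D,A

Derivation:
After op 1 (replace(2, 'i')): offset=0, physical=[A,B,i,D,E], logical=[A,B,i,D,E]
After op 2 (replace(1, 'a')): offset=0, physical=[A,a,i,D,E], logical=[A,a,i,D,E]
After op 3 (replace(2, 'd')): offset=0, physical=[A,a,d,D,E], logical=[A,a,d,D,E]
After op 4 (swap(4, 0)): offset=0, physical=[E,a,d,D,A], logical=[E,a,d,D,A]
After op 5 (replace(0, 'f')): offset=0, physical=[f,a,d,D,A], logical=[f,a,d,D,A]
After op 6 (rotate(-1)): offset=4, physical=[f,a,d,D,A], logical=[A,f,a,d,D]
After op 7 (rotate(+3)): offset=2, physical=[f,a,d,D,A], logical=[d,D,A,f,a]
After op 8 (rotate(-2)): offset=0, physical=[f,a,d,D,A], logical=[f,a,d,D,A]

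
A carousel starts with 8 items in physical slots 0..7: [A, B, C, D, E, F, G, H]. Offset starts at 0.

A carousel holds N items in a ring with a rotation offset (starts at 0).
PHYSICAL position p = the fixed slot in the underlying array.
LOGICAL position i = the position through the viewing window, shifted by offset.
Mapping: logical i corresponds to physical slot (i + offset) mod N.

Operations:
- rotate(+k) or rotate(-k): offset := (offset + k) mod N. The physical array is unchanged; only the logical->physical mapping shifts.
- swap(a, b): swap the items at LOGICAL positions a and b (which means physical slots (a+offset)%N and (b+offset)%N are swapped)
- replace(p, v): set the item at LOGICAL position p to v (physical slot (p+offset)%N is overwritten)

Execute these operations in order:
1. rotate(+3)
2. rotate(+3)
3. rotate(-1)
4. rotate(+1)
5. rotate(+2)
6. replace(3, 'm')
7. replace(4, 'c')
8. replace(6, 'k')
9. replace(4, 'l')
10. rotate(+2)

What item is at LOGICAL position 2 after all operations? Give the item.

After op 1 (rotate(+3)): offset=3, physical=[A,B,C,D,E,F,G,H], logical=[D,E,F,G,H,A,B,C]
After op 2 (rotate(+3)): offset=6, physical=[A,B,C,D,E,F,G,H], logical=[G,H,A,B,C,D,E,F]
After op 3 (rotate(-1)): offset=5, physical=[A,B,C,D,E,F,G,H], logical=[F,G,H,A,B,C,D,E]
After op 4 (rotate(+1)): offset=6, physical=[A,B,C,D,E,F,G,H], logical=[G,H,A,B,C,D,E,F]
After op 5 (rotate(+2)): offset=0, physical=[A,B,C,D,E,F,G,H], logical=[A,B,C,D,E,F,G,H]
After op 6 (replace(3, 'm')): offset=0, physical=[A,B,C,m,E,F,G,H], logical=[A,B,C,m,E,F,G,H]
After op 7 (replace(4, 'c')): offset=0, physical=[A,B,C,m,c,F,G,H], logical=[A,B,C,m,c,F,G,H]
After op 8 (replace(6, 'k')): offset=0, physical=[A,B,C,m,c,F,k,H], logical=[A,B,C,m,c,F,k,H]
After op 9 (replace(4, 'l')): offset=0, physical=[A,B,C,m,l,F,k,H], logical=[A,B,C,m,l,F,k,H]
After op 10 (rotate(+2)): offset=2, physical=[A,B,C,m,l,F,k,H], logical=[C,m,l,F,k,H,A,B]

Answer: l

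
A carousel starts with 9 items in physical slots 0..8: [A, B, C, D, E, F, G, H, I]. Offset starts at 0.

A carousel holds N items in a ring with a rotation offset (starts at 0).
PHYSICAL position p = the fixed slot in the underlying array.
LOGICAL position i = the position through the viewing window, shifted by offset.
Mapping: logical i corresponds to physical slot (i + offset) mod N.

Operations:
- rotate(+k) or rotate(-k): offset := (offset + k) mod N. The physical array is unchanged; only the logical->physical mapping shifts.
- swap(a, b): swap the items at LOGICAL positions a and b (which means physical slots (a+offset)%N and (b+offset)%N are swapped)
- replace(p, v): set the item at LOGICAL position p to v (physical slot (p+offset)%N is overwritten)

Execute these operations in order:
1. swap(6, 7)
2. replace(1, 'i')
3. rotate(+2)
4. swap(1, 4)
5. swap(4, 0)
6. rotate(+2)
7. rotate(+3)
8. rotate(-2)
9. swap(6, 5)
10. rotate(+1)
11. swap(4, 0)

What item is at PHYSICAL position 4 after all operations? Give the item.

After op 1 (swap(6, 7)): offset=0, physical=[A,B,C,D,E,F,H,G,I], logical=[A,B,C,D,E,F,H,G,I]
After op 2 (replace(1, 'i')): offset=0, physical=[A,i,C,D,E,F,H,G,I], logical=[A,i,C,D,E,F,H,G,I]
After op 3 (rotate(+2)): offset=2, physical=[A,i,C,D,E,F,H,G,I], logical=[C,D,E,F,H,G,I,A,i]
After op 4 (swap(1, 4)): offset=2, physical=[A,i,C,H,E,F,D,G,I], logical=[C,H,E,F,D,G,I,A,i]
After op 5 (swap(4, 0)): offset=2, physical=[A,i,D,H,E,F,C,G,I], logical=[D,H,E,F,C,G,I,A,i]
After op 6 (rotate(+2)): offset=4, physical=[A,i,D,H,E,F,C,G,I], logical=[E,F,C,G,I,A,i,D,H]
After op 7 (rotate(+3)): offset=7, physical=[A,i,D,H,E,F,C,G,I], logical=[G,I,A,i,D,H,E,F,C]
After op 8 (rotate(-2)): offset=5, physical=[A,i,D,H,E,F,C,G,I], logical=[F,C,G,I,A,i,D,H,E]
After op 9 (swap(6, 5)): offset=5, physical=[A,D,i,H,E,F,C,G,I], logical=[F,C,G,I,A,D,i,H,E]
After op 10 (rotate(+1)): offset=6, physical=[A,D,i,H,E,F,C,G,I], logical=[C,G,I,A,D,i,H,E,F]
After op 11 (swap(4, 0)): offset=6, physical=[A,C,i,H,E,F,D,G,I], logical=[D,G,I,A,C,i,H,E,F]

Answer: E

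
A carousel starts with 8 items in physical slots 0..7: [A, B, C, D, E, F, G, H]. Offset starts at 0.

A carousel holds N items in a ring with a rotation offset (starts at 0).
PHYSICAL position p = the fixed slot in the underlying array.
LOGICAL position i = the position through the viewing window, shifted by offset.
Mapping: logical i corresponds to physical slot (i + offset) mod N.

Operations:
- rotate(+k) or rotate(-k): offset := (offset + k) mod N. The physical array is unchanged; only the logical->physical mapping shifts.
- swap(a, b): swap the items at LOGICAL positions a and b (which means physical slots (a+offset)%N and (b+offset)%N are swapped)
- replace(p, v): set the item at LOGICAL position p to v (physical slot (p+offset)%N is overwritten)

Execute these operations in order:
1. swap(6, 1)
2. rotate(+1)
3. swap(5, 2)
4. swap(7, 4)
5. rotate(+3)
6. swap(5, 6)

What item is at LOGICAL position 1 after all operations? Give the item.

After op 1 (swap(6, 1)): offset=0, physical=[A,G,C,D,E,F,B,H], logical=[A,G,C,D,E,F,B,H]
After op 2 (rotate(+1)): offset=1, physical=[A,G,C,D,E,F,B,H], logical=[G,C,D,E,F,B,H,A]
After op 3 (swap(5, 2)): offset=1, physical=[A,G,C,B,E,F,D,H], logical=[G,C,B,E,F,D,H,A]
After op 4 (swap(7, 4)): offset=1, physical=[F,G,C,B,E,A,D,H], logical=[G,C,B,E,A,D,H,F]
After op 5 (rotate(+3)): offset=4, physical=[F,G,C,B,E,A,D,H], logical=[E,A,D,H,F,G,C,B]
After op 6 (swap(5, 6)): offset=4, physical=[F,C,G,B,E,A,D,H], logical=[E,A,D,H,F,C,G,B]

Answer: A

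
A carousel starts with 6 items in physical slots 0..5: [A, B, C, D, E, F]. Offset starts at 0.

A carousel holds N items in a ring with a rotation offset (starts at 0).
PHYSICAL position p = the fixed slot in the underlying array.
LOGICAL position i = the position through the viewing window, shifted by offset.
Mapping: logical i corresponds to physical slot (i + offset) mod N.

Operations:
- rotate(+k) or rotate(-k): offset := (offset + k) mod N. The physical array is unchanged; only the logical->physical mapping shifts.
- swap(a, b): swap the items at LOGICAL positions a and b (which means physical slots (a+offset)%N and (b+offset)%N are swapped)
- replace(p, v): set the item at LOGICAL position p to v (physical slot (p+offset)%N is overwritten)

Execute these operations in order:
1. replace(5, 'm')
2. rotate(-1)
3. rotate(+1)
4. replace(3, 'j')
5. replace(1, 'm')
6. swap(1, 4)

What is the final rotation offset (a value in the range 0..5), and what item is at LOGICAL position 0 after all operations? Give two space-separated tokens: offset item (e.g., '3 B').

Answer: 0 A

Derivation:
After op 1 (replace(5, 'm')): offset=0, physical=[A,B,C,D,E,m], logical=[A,B,C,D,E,m]
After op 2 (rotate(-1)): offset=5, physical=[A,B,C,D,E,m], logical=[m,A,B,C,D,E]
After op 3 (rotate(+1)): offset=0, physical=[A,B,C,D,E,m], logical=[A,B,C,D,E,m]
After op 4 (replace(3, 'j')): offset=0, physical=[A,B,C,j,E,m], logical=[A,B,C,j,E,m]
After op 5 (replace(1, 'm')): offset=0, physical=[A,m,C,j,E,m], logical=[A,m,C,j,E,m]
After op 6 (swap(1, 4)): offset=0, physical=[A,E,C,j,m,m], logical=[A,E,C,j,m,m]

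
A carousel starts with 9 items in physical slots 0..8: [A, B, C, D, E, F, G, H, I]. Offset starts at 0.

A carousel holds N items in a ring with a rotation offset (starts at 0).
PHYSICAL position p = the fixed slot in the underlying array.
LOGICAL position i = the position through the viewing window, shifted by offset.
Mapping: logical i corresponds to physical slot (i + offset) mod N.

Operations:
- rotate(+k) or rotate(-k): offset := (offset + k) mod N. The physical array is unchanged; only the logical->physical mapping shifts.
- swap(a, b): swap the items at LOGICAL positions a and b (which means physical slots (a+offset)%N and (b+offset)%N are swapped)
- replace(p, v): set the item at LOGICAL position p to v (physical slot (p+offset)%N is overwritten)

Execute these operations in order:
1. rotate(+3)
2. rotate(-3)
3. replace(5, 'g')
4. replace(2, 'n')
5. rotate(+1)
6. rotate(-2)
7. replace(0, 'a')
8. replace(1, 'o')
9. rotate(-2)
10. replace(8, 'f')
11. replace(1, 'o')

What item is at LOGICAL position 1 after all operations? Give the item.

After op 1 (rotate(+3)): offset=3, physical=[A,B,C,D,E,F,G,H,I], logical=[D,E,F,G,H,I,A,B,C]
After op 2 (rotate(-3)): offset=0, physical=[A,B,C,D,E,F,G,H,I], logical=[A,B,C,D,E,F,G,H,I]
After op 3 (replace(5, 'g')): offset=0, physical=[A,B,C,D,E,g,G,H,I], logical=[A,B,C,D,E,g,G,H,I]
After op 4 (replace(2, 'n')): offset=0, physical=[A,B,n,D,E,g,G,H,I], logical=[A,B,n,D,E,g,G,H,I]
After op 5 (rotate(+1)): offset=1, physical=[A,B,n,D,E,g,G,H,I], logical=[B,n,D,E,g,G,H,I,A]
After op 6 (rotate(-2)): offset=8, physical=[A,B,n,D,E,g,G,H,I], logical=[I,A,B,n,D,E,g,G,H]
After op 7 (replace(0, 'a')): offset=8, physical=[A,B,n,D,E,g,G,H,a], logical=[a,A,B,n,D,E,g,G,H]
After op 8 (replace(1, 'o')): offset=8, physical=[o,B,n,D,E,g,G,H,a], logical=[a,o,B,n,D,E,g,G,H]
After op 9 (rotate(-2)): offset=6, physical=[o,B,n,D,E,g,G,H,a], logical=[G,H,a,o,B,n,D,E,g]
After op 10 (replace(8, 'f')): offset=6, physical=[o,B,n,D,E,f,G,H,a], logical=[G,H,a,o,B,n,D,E,f]
After op 11 (replace(1, 'o')): offset=6, physical=[o,B,n,D,E,f,G,o,a], logical=[G,o,a,o,B,n,D,E,f]

Answer: o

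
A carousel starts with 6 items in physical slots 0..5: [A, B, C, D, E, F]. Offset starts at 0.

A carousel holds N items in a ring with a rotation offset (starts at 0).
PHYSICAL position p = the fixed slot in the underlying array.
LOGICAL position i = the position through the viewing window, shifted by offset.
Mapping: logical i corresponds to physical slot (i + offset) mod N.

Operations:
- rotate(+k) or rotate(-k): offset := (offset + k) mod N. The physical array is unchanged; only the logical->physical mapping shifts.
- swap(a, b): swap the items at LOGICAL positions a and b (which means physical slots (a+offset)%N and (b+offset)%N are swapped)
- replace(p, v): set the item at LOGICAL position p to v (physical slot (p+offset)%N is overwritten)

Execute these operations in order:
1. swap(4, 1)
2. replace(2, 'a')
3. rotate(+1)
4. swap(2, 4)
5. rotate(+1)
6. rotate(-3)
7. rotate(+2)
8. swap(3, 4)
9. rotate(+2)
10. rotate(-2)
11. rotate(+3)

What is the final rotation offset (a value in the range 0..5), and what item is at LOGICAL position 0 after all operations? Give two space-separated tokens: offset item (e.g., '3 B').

Answer: 4 D

Derivation:
After op 1 (swap(4, 1)): offset=0, physical=[A,E,C,D,B,F], logical=[A,E,C,D,B,F]
After op 2 (replace(2, 'a')): offset=0, physical=[A,E,a,D,B,F], logical=[A,E,a,D,B,F]
After op 3 (rotate(+1)): offset=1, physical=[A,E,a,D,B,F], logical=[E,a,D,B,F,A]
After op 4 (swap(2, 4)): offset=1, physical=[A,E,a,F,B,D], logical=[E,a,F,B,D,A]
After op 5 (rotate(+1)): offset=2, physical=[A,E,a,F,B,D], logical=[a,F,B,D,A,E]
After op 6 (rotate(-3)): offset=5, physical=[A,E,a,F,B,D], logical=[D,A,E,a,F,B]
After op 7 (rotate(+2)): offset=1, physical=[A,E,a,F,B,D], logical=[E,a,F,B,D,A]
After op 8 (swap(3, 4)): offset=1, physical=[A,E,a,F,D,B], logical=[E,a,F,D,B,A]
After op 9 (rotate(+2)): offset=3, physical=[A,E,a,F,D,B], logical=[F,D,B,A,E,a]
After op 10 (rotate(-2)): offset=1, physical=[A,E,a,F,D,B], logical=[E,a,F,D,B,A]
After op 11 (rotate(+3)): offset=4, physical=[A,E,a,F,D,B], logical=[D,B,A,E,a,F]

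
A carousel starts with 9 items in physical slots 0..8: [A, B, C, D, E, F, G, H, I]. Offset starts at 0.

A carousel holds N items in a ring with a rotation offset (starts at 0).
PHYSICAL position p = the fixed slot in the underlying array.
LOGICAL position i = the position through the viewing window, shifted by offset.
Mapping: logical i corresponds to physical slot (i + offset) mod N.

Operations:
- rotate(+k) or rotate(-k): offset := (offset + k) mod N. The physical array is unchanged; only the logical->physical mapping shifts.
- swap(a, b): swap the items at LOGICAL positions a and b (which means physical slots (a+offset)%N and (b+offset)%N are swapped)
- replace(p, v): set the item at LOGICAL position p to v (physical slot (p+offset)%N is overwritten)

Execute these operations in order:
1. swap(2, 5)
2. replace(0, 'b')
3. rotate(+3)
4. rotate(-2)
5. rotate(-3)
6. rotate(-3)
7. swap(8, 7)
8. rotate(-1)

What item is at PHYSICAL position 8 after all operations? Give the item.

After op 1 (swap(2, 5)): offset=0, physical=[A,B,F,D,E,C,G,H,I], logical=[A,B,F,D,E,C,G,H,I]
After op 2 (replace(0, 'b')): offset=0, physical=[b,B,F,D,E,C,G,H,I], logical=[b,B,F,D,E,C,G,H,I]
After op 3 (rotate(+3)): offset=3, physical=[b,B,F,D,E,C,G,H,I], logical=[D,E,C,G,H,I,b,B,F]
After op 4 (rotate(-2)): offset=1, physical=[b,B,F,D,E,C,G,H,I], logical=[B,F,D,E,C,G,H,I,b]
After op 5 (rotate(-3)): offset=7, physical=[b,B,F,D,E,C,G,H,I], logical=[H,I,b,B,F,D,E,C,G]
After op 6 (rotate(-3)): offset=4, physical=[b,B,F,D,E,C,G,H,I], logical=[E,C,G,H,I,b,B,F,D]
After op 7 (swap(8, 7)): offset=4, physical=[b,B,D,F,E,C,G,H,I], logical=[E,C,G,H,I,b,B,D,F]
After op 8 (rotate(-1)): offset=3, physical=[b,B,D,F,E,C,G,H,I], logical=[F,E,C,G,H,I,b,B,D]

Answer: I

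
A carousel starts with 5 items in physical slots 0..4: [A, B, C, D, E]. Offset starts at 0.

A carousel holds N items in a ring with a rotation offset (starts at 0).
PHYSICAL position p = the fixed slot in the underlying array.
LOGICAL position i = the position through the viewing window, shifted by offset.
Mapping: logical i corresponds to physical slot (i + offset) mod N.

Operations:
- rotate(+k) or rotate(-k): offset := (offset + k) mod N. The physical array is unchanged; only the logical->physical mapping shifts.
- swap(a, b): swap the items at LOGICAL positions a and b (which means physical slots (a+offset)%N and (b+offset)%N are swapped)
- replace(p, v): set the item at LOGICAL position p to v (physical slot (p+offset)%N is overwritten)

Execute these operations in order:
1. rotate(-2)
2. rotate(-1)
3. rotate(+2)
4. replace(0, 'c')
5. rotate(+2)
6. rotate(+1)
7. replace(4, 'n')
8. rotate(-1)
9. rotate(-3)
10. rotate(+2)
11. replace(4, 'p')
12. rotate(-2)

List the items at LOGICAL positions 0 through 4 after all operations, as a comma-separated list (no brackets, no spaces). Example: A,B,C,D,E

After op 1 (rotate(-2)): offset=3, physical=[A,B,C,D,E], logical=[D,E,A,B,C]
After op 2 (rotate(-1)): offset=2, physical=[A,B,C,D,E], logical=[C,D,E,A,B]
After op 3 (rotate(+2)): offset=4, physical=[A,B,C,D,E], logical=[E,A,B,C,D]
After op 4 (replace(0, 'c')): offset=4, physical=[A,B,C,D,c], logical=[c,A,B,C,D]
After op 5 (rotate(+2)): offset=1, physical=[A,B,C,D,c], logical=[B,C,D,c,A]
After op 6 (rotate(+1)): offset=2, physical=[A,B,C,D,c], logical=[C,D,c,A,B]
After op 7 (replace(4, 'n')): offset=2, physical=[A,n,C,D,c], logical=[C,D,c,A,n]
After op 8 (rotate(-1)): offset=1, physical=[A,n,C,D,c], logical=[n,C,D,c,A]
After op 9 (rotate(-3)): offset=3, physical=[A,n,C,D,c], logical=[D,c,A,n,C]
After op 10 (rotate(+2)): offset=0, physical=[A,n,C,D,c], logical=[A,n,C,D,c]
After op 11 (replace(4, 'p')): offset=0, physical=[A,n,C,D,p], logical=[A,n,C,D,p]
After op 12 (rotate(-2)): offset=3, physical=[A,n,C,D,p], logical=[D,p,A,n,C]

Answer: D,p,A,n,C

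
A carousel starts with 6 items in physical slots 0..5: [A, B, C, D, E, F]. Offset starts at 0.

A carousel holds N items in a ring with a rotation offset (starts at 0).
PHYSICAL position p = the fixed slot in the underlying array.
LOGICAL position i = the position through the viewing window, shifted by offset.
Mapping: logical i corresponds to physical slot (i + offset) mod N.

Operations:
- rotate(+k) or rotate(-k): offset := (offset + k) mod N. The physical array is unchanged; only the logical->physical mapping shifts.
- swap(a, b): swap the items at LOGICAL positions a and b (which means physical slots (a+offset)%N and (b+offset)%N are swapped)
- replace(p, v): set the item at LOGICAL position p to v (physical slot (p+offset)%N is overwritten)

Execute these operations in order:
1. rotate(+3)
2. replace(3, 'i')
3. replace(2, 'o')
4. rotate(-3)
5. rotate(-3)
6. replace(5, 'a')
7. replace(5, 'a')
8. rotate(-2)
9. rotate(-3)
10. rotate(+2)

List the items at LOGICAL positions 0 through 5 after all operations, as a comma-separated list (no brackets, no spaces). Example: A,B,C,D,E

After op 1 (rotate(+3)): offset=3, physical=[A,B,C,D,E,F], logical=[D,E,F,A,B,C]
After op 2 (replace(3, 'i')): offset=3, physical=[i,B,C,D,E,F], logical=[D,E,F,i,B,C]
After op 3 (replace(2, 'o')): offset=3, physical=[i,B,C,D,E,o], logical=[D,E,o,i,B,C]
After op 4 (rotate(-3)): offset=0, physical=[i,B,C,D,E,o], logical=[i,B,C,D,E,o]
After op 5 (rotate(-3)): offset=3, physical=[i,B,C,D,E,o], logical=[D,E,o,i,B,C]
After op 6 (replace(5, 'a')): offset=3, physical=[i,B,a,D,E,o], logical=[D,E,o,i,B,a]
After op 7 (replace(5, 'a')): offset=3, physical=[i,B,a,D,E,o], logical=[D,E,o,i,B,a]
After op 8 (rotate(-2)): offset=1, physical=[i,B,a,D,E,o], logical=[B,a,D,E,o,i]
After op 9 (rotate(-3)): offset=4, physical=[i,B,a,D,E,o], logical=[E,o,i,B,a,D]
After op 10 (rotate(+2)): offset=0, physical=[i,B,a,D,E,o], logical=[i,B,a,D,E,o]

Answer: i,B,a,D,E,o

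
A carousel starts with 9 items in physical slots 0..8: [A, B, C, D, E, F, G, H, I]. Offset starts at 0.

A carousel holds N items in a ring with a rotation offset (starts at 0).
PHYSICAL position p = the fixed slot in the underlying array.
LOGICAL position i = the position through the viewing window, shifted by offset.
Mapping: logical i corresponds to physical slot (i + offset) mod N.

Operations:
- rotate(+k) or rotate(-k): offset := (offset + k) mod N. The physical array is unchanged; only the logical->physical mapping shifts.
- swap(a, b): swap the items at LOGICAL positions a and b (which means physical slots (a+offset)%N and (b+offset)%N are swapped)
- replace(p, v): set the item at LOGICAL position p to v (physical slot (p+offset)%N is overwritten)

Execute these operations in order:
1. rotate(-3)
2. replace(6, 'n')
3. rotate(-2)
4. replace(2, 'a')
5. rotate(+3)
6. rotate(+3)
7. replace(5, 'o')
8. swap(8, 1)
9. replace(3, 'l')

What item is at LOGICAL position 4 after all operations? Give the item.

Answer: F

Derivation:
After op 1 (rotate(-3)): offset=6, physical=[A,B,C,D,E,F,G,H,I], logical=[G,H,I,A,B,C,D,E,F]
After op 2 (replace(6, 'n')): offset=6, physical=[A,B,C,n,E,F,G,H,I], logical=[G,H,I,A,B,C,n,E,F]
After op 3 (rotate(-2)): offset=4, physical=[A,B,C,n,E,F,G,H,I], logical=[E,F,G,H,I,A,B,C,n]
After op 4 (replace(2, 'a')): offset=4, physical=[A,B,C,n,E,F,a,H,I], logical=[E,F,a,H,I,A,B,C,n]
After op 5 (rotate(+3)): offset=7, physical=[A,B,C,n,E,F,a,H,I], logical=[H,I,A,B,C,n,E,F,a]
After op 6 (rotate(+3)): offset=1, physical=[A,B,C,n,E,F,a,H,I], logical=[B,C,n,E,F,a,H,I,A]
After op 7 (replace(5, 'o')): offset=1, physical=[A,B,C,n,E,F,o,H,I], logical=[B,C,n,E,F,o,H,I,A]
After op 8 (swap(8, 1)): offset=1, physical=[C,B,A,n,E,F,o,H,I], logical=[B,A,n,E,F,o,H,I,C]
After op 9 (replace(3, 'l')): offset=1, physical=[C,B,A,n,l,F,o,H,I], logical=[B,A,n,l,F,o,H,I,C]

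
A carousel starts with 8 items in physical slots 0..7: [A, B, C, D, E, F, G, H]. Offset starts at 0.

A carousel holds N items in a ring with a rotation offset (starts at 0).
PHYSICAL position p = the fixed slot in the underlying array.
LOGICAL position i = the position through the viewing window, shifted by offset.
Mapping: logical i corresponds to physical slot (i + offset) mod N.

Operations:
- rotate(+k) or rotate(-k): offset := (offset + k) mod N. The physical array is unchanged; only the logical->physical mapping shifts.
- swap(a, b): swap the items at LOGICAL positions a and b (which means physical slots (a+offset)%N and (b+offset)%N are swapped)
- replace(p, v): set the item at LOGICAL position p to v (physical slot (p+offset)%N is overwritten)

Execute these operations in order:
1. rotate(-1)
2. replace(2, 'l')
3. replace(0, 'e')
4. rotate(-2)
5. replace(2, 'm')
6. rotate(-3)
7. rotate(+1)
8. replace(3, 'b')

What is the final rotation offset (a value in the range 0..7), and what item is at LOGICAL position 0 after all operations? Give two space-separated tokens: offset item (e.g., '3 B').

Answer: 3 D

Derivation:
After op 1 (rotate(-1)): offset=7, physical=[A,B,C,D,E,F,G,H], logical=[H,A,B,C,D,E,F,G]
After op 2 (replace(2, 'l')): offset=7, physical=[A,l,C,D,E,F,G,H], logical=[H,A,l,C,D,E,F,G]
After op 3 (replace(0, 'e')): offset=7, physical=[A,l,C,D,E,F,G,e], logical=[e,A,l,C,D,E,F,G]
After op 4 (rotate(-2)): offset=5, physical=[A,l,C,D,E,F,G,e], logical=[F,G,e,A,l,C,D,E]
After op 5 (replace(2, 'm')): offset=5, physical=[A,l,C,D,E,F,G,m], logical=[F,G,m,A,l,C,D,E]
After op 6 (rotate(-3)): offset=2, physical=[A,l,C,D,E,F,G,m], logical=[C,D,E,F,G,m,A,l]
After op 7 (rotate(+1)): offset=3, physical=[A,l,C,D,E,F,G,m], logical=[D,E,F,G,m,A,l,C]
After op 8 (replace(3, 'b')): offset=3, physical=[A,l,C,D,E,F,b,m], logical=[D,E,F,b,m,A,l,C]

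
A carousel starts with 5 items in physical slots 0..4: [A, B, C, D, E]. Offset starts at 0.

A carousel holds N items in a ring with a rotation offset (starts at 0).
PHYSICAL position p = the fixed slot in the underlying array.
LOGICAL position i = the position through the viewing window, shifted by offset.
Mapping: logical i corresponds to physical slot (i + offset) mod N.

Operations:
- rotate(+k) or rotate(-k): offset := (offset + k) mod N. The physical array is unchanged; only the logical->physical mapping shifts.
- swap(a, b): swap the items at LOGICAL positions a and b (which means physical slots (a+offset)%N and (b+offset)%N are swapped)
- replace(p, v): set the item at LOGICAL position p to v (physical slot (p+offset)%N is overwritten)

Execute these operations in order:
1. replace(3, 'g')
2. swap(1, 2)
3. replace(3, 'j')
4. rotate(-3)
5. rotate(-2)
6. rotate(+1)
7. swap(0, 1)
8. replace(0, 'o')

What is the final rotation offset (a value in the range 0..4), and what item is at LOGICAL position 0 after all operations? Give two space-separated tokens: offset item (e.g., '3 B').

After op 1 (replace(3, 'g')): offset=0, physical=[A,B,C,g,E], logical=[A,B,C,g,E]
After op 2 (swap(1, 2)): offset=0, physical=[A,C,B,g,E], logical=[A,C,B,g,E]
After op 3 (replace(3, 'j')): offset=0, physical=[A,C,B,j,E], logical=[A,C,B,j,E]
After op 4 (rotate(-3)): offset=2, physical=[A,C,B,j,E], logical=[B,j,E,A,C]
After op 5 (rotate(-2)): offset=0, physical=[A,C,B,j,E], logical=[A,C,B,j,E]
After op 6 (rotate(+1)): offset=1, physical=[A,C,B,j,E], logical=[C,B,j,E,A]
After op 7 (swap(0, 1)): offset=1, physical=[A,B,C,j,E], logical=[B,C,j,E,A]
After op 8 (replace(0, 'o')): offset=1, physical=[A,o,C,j,E], logical=[o,C,j,E,A]

Answer: 1 o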